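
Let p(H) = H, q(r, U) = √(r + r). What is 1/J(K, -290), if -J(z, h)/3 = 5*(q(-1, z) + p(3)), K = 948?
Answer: I/(15*(√2 - 3*I)) ≈ -0.018182 + 0.008571*I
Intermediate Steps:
q(r, U) = √2*√r (q(r, U) = √(2*r) = √2*√r)
J(z, h) = -45 - 15*I*√2 (J(z, h) = -15*(√2*√(-1) + 3) = -15*(√2*I + 3) = -15*(I*√2 + 3) = -15*(3 + I*√2) = -3*(15 + 5*I*√2) = -45 - 15*I*√2)
1/J(K, -290) = 1/(-45 - 15*I*√2)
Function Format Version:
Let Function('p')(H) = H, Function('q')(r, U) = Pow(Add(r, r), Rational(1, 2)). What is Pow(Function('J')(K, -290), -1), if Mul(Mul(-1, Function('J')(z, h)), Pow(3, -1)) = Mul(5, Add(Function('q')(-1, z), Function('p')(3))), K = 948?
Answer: Mul(Rational(1, 15), I, Pow(Add(Pow(2, Rational(1, 2)), Mul(-3, I)), -1)) ≈ Add(-0.018182, Mul(0.0085710, I))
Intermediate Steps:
Function('q')(r, U) = Mul(Pow(2, Rational(1, 2)), Pow(r, Rational(1, 2))) (Function('q')(r, U) = Pow(Mul(2, r), Rational(1, 2)) = Mul(Pow(2, Rational(1, 2)), Pow(r, Rational(1, 2))))
Function('J')(z, h) = Add(-45, Mul(-15, I, Pow(2, Rational(1, 2)))) (Function('J')(z, h) = Mul(-3, Mul(5, Add(Mul(Pow(2, Rational(1, 2)), Pow(-1, Rational(1, 2))), 3))) = Mul(-3, Mul(5, Add(Mul(Pow(2, Rational(1, 2)), I), 3))) = Mul(-3, Mul(5, Add(Mul(I, Pow(2, Rational(1, 2))), 3))) = Mul(-3, Mul(5, Add(3, Mul(I, Pow(2, Rational(1, 2)))))) = Mul(-3, Add(15, Mul(5, I, Pow(2, Rational(1, 2))))) = Add(-45, Mul(-15, I, Pow(2, Rational(1, 2)))))
Pow(Function('J')(K, -290), -1) = Pow(Add(-45, Mul(-15, I, Pow(2, Rational(1, 2)))), -1)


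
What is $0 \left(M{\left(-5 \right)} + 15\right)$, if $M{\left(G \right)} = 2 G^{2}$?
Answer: $0$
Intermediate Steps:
$0 \left(M{\left(-5 \right)} + 15\right) = 0 \left(2 \left(-5\right)^{2} + 15\right) = 0 \left(2 \cdot 25 + 15\right) = 0 \left(50 + 15\right) = 0 \cdot 65 = 0$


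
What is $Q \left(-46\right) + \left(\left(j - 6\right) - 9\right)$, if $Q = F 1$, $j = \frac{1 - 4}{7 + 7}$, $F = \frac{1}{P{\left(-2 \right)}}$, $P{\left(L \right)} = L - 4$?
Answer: $- \frac{317}{42} \approx -7.5476$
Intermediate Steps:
$P{\left(L \right)} = -4 + L$
$F = - \frac{1}{6}$ ($F = \frac{1}{-4 - 2} = \frac{1}{-6} = - \frac{1}{6} \approx -0.16667$)
$j = - \frac{3}{14} \approx -0.21429$
$Q = - \frac{1}{6}$ ($Q = \left(- \frac{1}{6}\right) 1 = - \frac{1}{6} \approx -0.16667$)
$Q \left(-46\right) + \left(\left(j - 6\right) - 9\right) = \left(- \frac{1}{6}\right) \left(-46\right) - \frac{213}{14} = \frac{23}{3} - \frac{213}{14} = - \frac{317}{42}$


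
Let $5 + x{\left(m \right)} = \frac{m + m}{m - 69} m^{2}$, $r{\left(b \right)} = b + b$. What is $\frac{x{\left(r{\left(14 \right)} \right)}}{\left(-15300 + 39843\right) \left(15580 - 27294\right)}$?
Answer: $\frac{4901}{1309707198} \approx 3.7421 \cdot 10^{-6}$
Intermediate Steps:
$r{\left(b \right)} = 2 b$
$x{\left(m \right)} = -5 + \frac{2 m^{3}}{-69 + m}$ ($x{\left(m \right)} = -5 + \frac{m + m}{m - 69} m^{2} = -5 + \frac{2 m}{-69 + m} m^{2} = -5 + \frac{2 m^{3}}{-69 + m}$)
$\frac{x{\left(r{\left(14 \right)} \right)}}{\left(-15300 + 39843\right) \left(15580 - 27294\right)} = \frac{\frac{1}{-69 + 2 \cdot 14} \left(345 - 5 \cdot 2 \cdot 14 + 2 \left(2 \cdot 14\right)^{3}\right)}{\left(-15300 + 39843\right) \left(15580 - 27294\right)} = \frac{\frac{1}{-69 + 28} \left(345 - 140 + 2 \cdot 28^{3}\right)}{24543 \left(-11714\right)} = \frac{\frac{1}{-41} \left(345 - 140 + 2 \cdot 21952\right)}{-287496702} = - \frac{345 - 140 + 43904}{41} \left(- \frac{1}{287496702}\right) = \left(- \frac{1}{41}\right) 44109 \left(- \frac{1}{287496702}\right) = \left(- \frac{44109}{41}\right) \left(- \frac{1}{287496702}\right) = \frac{4901}{1309707198}$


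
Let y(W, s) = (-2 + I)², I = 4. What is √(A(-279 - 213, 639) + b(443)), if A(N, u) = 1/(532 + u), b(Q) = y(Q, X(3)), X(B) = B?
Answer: √5486135/1171 ≈ 2.0002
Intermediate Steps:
y(W, s) = 4 (y(W, s) = (-2 + 4)² = 2² = 4)
b(Q) = 4
√(A(-279 - 213, 639) + b(443)) = √(1/(532 + 639) + 4) = √(1/1171 + 4) = √(4685/1171) = √5486135/1171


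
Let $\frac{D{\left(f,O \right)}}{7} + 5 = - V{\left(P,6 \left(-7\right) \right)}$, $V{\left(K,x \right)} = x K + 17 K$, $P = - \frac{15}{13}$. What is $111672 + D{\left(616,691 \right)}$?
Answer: $\frac{1448656}{13} \approx 1.1144 \cdot 10^{5}$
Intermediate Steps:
$P = - \frac{15}{13}$ ($P = \left(-15\right) \frac{1}{13} = - \frac{15}{13} \approx -1.1538$)
$V{\left(K,x \right)} = 17 K + K x$ ($V{\left(K,x \right)} = K x + 17 K = 17 K + K x$)
$D{\left(f,O \right)} = - \frac{3080}{13}$ ($D{\left(f,O \right)} = -35 + 7 \left(- \frac{\left(-15\right) \left(17 + 6 \left(-7\right)\right)}{13}\right) = -35 + 7 \left(- \frac{\left(-15\right) \left(17 - 42\right)}{13}\right) = -35 + 7 \left(- \frac{\left(-15\right) \left(-25\right)}{13}\right) = -35 + 7 \left(\left(-1\right) \frac{375}{13}\right) = -35 + 7 \left(- \frac{375}{13}\right) = -35 - \frac{2625}{13} = - \frac{3080}{13}$)
$111672 + D{\left(616,691 \right)} = 111672 - \frac{3080}{13} = \frac{1448656}{13}$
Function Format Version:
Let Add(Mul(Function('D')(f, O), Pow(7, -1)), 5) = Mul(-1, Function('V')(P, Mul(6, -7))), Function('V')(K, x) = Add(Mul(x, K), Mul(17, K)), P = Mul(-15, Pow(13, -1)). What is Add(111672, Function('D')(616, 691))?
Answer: Rational(1448656, 13) ≈ 1.1144e+5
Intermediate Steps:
P = Rational(-15, 13) (P = Mul(-15, Rational(1, 13)) = Rational(-15, 13) ≈ -1.1538)
Function('V')(K, x) = Add(Mul(17, K), Mul(K, x)) (Function('V')(K, x) = Add(Mul(K, x), Mul(17, K)) = Add(Mul(17, K), Mul(K, x)))
Function('D')(f, O) = Rational(-3080, 13) (Function('D')(f, O) = Add(-35, Mul(7, Mul(-1, Mul(Rational(-15, 13), Add(17, Mul(6, -7)))))) = Add(-35, Mul(7, Mul(-1, Mul(Rational(-15, 13), Add(17, -42))))) = Add(-35, Mul(7, Mul(-1, Mul(Rational(-15, 13), -25)))) = Add(-35, Mul(7, Mul(-1, Rational(375, 13)))) = Add(-35, Mul(7, Rational(-375, 13))) = Add(-35, Rational(-2625, 13)) = Rational(-3080, 13))
Add(111672, Function('D')(616, 691)) = Add(111672, Rational(-3080, 13)) = Rational(1448656, 13)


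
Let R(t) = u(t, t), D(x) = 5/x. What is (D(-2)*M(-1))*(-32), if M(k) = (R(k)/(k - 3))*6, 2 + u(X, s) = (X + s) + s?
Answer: 600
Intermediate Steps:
u(X, s) = -2 + X + 2*s (u(X, s) = -2 + ((X + s) + s) = -2 + (X + 2*s) = -2 + X + 2*s)
R(t) = -2 + 3*t (R(t) = -2 + t + 2*t = -2 + 3*t)
M(k) = 6*(-2 + 3*k)/(-3 + k) (M(k) = ((-2 + 3*k)/(k - 3))*6 = ((-2 + 3*k)/(-3 + k))*6 = 6*(-2 + 3*k)/(-3 + k))
(D(-2)*M(-1))*(-32) = ((5/(-2))*(6*(-2 + 3*(-1))/(-3 - 1)))*(-32) = ((5*(-½))*(6*(-2 - 3)/(-4)))*(-32) = -15*(-1)*(-5)/4*(-32) = -5/2*15/2*(-32) = -75/4*(-32) = 600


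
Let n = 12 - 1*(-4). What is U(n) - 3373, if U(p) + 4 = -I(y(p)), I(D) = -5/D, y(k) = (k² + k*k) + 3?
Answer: -347830/103 ≈ -3377.0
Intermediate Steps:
y(k) = 3 + 2*k² (y(k) = (k² + k²) + 3 = 2*k² + 3 = 3 + 2*k²)
n = 16 (n = 12 + 4 = 16)
U(p) = -4 + 5/(3 + 2*p²) (U(p) = -4 - (-5)/(3 + 2*p²) = -4 + 5/(3 + 2*p²))
U(n) - 3373 = (-7 - 8*16²)/(3 + 2*16²) - 3373 = (-7 - 8*256)/(3 + 2*256) - 3373 = (-7 - 2048)/(3 + 512) - 3373 = -2055/515 - 3373 = (1/515)*(-2055) - 3373 = -411/103 - 3373 = -347830/103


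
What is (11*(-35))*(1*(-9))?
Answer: 3465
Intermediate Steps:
(11*(-35))*(1*(-9)) = -385*(-9) = 3465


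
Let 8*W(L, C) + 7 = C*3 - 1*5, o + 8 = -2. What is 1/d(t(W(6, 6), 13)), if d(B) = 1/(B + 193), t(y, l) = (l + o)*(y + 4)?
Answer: 829/4 ≈ 207.25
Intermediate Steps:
o = -10 (o = -8 - 2 = -10)
W(L, C) = -3/2 + 3*C/8 (W(L, C) = -7/8 + (C*3 - 1*5)/8 = -7/8 + (3*C - 5)/8 = -7/8 + (-5 + 3*C)/8 = -7/8 + (-5/8 + 3*C/8) = -3/2 + 3*C/8)
t(y, l) = (-10 + l)*(4 + y) (t(y, l) = (l - 10)*(y + 4) = (-10 + l)*(4 + y))
d(B) = 1/(193 + B)
1/d(t(W(6, 6), 13)) = 1/(1/(193 + (-40 - 10*(-3/2 + (3/8)*6) + 4*13 + 13*(-3/2 + (3/8)*6)))) = 1/(1/(193 + (-40 - 10*(-3/2 + 9/4) + 52 + 13*(-3/2 + 9/4)))) = 1/(1/(193 + (-40 - 10*¾ + 52 + 13*(¾)))) = 1/(1/(193 + (-40 - 15/2 + 52 + 39/4))) = 1/(1/(193 + 57/4)) = 1/(1/(829/4)) = 1/(4/829) = 829/4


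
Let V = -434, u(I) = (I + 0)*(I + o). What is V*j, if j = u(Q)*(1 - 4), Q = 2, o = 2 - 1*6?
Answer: -5208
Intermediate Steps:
o = -4 (o = 2 - 6 = -4)
u(I) = I*(-4 + I) (u(I) = (I + 0)*(I - 4) = I*(-4 + I))
j = 12 (j = (2*(-4 + 2))*(1 - 4) = (2*(-2))*(-3) = -4*(-3) = 12)
V*j = -434*12 = -5208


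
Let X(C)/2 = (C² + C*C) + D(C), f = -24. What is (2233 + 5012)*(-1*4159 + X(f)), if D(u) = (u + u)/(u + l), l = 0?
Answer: -13410495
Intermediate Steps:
D(u) = 2 (D(u) = (u + u)/(u + 0) = (2*u)/u = 2)
X(C) = 4 + 4*C² (X(C) = 2*((C² + C*C) + 2) = 2*((C² + C²) + 2) = 2*(2*C² + 2) = 2*(2 + 2*C²) = 4 + 4*C²)
(2233 + 5012)*(-1*4159 + X(f)) = (2233 + 5012)*(-1*4159 + (4 + 4*(-24)²)) = 7245*(-4159 + (4 + 4*576)) = 7245*(-4159 + (4 + 2304)) = 7245*(-4159 + 2308) = 7245*(-1851) = -13410495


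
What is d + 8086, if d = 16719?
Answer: 24805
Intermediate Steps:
d + 8086 = 16719 + 8086 = 24805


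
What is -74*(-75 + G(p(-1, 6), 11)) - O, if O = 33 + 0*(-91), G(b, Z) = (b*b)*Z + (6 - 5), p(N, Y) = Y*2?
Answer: -111773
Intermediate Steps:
p(N, Y) = 2*Y
G(b, Z) = 1 + Z*b² (G(b, Z) = b²*Z + 1 = Z*b² + 1 = 1 + Z*b²)
O = 33 (O = 33 + 0 = 33)
-74*(-75 + G(p(-1, 6), 11)) - O = -74*(-75 + (1 + 11*(2*6)²)) - 1*33 = -74*(-75 + (1 + 11*12²)) - 33 = -74*(-75 + (1 + 11*144)) - 33 = -74*(-75 + (1 + 1584)) - 33 = -74*(-75 + 1585) - 33 = -74*1510 - 33 = -111740 - 33 = -111773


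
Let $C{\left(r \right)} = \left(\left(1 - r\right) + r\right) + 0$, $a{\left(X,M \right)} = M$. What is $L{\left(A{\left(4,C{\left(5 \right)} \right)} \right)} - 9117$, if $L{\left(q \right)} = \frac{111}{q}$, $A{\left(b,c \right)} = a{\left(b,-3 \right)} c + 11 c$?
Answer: $- \frac{72825}{8} \approx -9103.1$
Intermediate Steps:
$C{\left(r \right)} = 1$ ($C{\left(r \right)} = 1 + 0 = 1$)
$A{\left(b,c \right)} = 8 c$ ($A{\left(b,c \right)} = - 3 c + 11 c = 8 c$)
$L{\left(A{\left(4,C{\left(5 \right)} \right)} \right)} - 9117 = \frac{111}{8 \cdot 1} - 9117 = \frac{111}{8} - 9117 = - \frac{72825}{8}$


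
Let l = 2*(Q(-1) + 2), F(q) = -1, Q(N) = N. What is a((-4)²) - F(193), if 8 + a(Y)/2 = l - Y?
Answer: -43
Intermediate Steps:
l = 2 (l = 2*(-1 + 2) = 2*1 = 2)
a(Y) = -12 - 2*Y (a(Y) = -16 + 2*(2 - Y) = -16 + (4 - 2*Y) = -12 - 2*Y)
a((-4)²) - F(193) = (-12 - 2*(-4)²) - 1*(-1) = (-12 - 2*16) + 1 = (-12 - 32) + 1 = -44 + 1 = -43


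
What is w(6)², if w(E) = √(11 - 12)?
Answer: -1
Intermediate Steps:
w(E) = I (w(E) = √(-1) = I)
w(6)² = I² = -1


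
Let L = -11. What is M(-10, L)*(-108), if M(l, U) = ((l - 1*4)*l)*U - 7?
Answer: 167076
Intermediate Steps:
M(l, U) = -7 + U*l*(-4 + l) (M(l, U) = ((l - 4)*l)*U - 7 = ((-4 + l)*l)*U - 7 = (l*(-4 + l))*U - 7 = U*l*(-4 + l) - 7 = -7 + U*l*(-4 + l))
M(-10, L)*(-108) = (-7 - 11*(-10)² - 4*(-11)*(-10))*(-108) = (-7 - 11*100 - 440)*(-108) = (-7 - 1100 - 440)*(-108) = -1547*(-108) = 167076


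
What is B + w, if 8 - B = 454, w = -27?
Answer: -473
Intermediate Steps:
B = -446 (B = 8 - 1*454 = 8 - 454 = -446)
B + w = -446 - 27 = -473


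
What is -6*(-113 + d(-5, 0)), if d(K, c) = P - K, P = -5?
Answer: 678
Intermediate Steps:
d(K, c) = -5 - K
-6*(-113 + d(-5, 0)) = -6*(-113 + (-5 - 1*(-5))) = -6*(-113 + (-5 + 5)) = -6*(-113 + 0) = -6*(-113) = 678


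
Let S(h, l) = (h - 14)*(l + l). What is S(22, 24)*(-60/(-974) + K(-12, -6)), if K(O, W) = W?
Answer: -1110528/487 ≈ -2280.3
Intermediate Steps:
S(h, l) = 2*l*(-14 + h) (S(h, l) = (-14 + h)*(2*l) = 2*l*(-14 + h))
S(22, 24)*(-60/(-974) + K(-12, -6)) = (2*24*(-14 + 22))*(-60/(-974) - 6) = (2*24*8)*(-60*(-1/974) - 6) = 384*(30/487 - 6) = 384*(-2892/487) = -1110528/487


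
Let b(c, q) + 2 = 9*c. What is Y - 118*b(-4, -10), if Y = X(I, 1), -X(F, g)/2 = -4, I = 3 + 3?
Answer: 4492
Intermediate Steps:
I = 6
X(F, g) = 8 (X(F, g) = -2*(-4) = 8)
b(c, q) = -2 + 9*c
Y = 8
Y - 118*b(-4, -10) = 8 - 118*(-2 + 9*(-4)) = 8 - 118*(-2 - 36) = 8 - 118*(-38) = 8 + 4484 = 4492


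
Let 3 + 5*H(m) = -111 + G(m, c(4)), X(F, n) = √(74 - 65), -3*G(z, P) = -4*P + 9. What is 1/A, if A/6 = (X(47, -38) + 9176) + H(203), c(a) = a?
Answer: 1/54940 ≈ 1.8202e-5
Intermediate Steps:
G(z, P) = -3 + 4*P/3 (G(z, P) = -(-4*P + 9)/3 = -(9 - 4*P)/3 = -3 + 4*P/3)
X(F, n) = 3 (X(F, n) = √9 = 3)
H(m) = -67/3 (H(m) = -⅗ + (-111 + (-3 + (4/3)*4))/5 = -⅗ + (-111 + (-3 + 16/3))/5 = -⅗ + (-111 + 7/3)/5 = -⅗ + (⅕)*(-326/3) = -⅗ - 326/15 = -67/3)
A = 54940 (A = 6*((3 + 9176) - 67/3) = 6*(9179 - 67/3) = 6*(27470/3) = 54940)
1/A = 1/54940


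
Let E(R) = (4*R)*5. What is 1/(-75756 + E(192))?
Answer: -1/71916 ≈ -1.3905e-5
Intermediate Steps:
E(R) = 20*R
1/(-75756 + E(192)) = 1/(-75756 + 20*192) = 1/(-75756 + 3840) = 1/(-71916) = -1/71916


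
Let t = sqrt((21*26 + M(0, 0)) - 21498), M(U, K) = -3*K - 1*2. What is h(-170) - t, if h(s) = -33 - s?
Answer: 137 - I*sqrt(20954) ≈ 137.0 - 144.75*I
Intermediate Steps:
M(U, K) = -2 - 3*K (M(U, K) = -3*K - 2 = -2 - 3*K)
t = I*sqrt(20954) (t = sqrt((21*26 + (-2 - 3*0)) - 21498) = sqrt((546 + (-2 + 0)) - 21498) = sqrt((546 - 2) - 21498) = sqrt(544 - 21498) = sqrt(-20954) = I*sqrt(20954) ≈ 144.75*I)
h(-170) - t = (-33 - 1*(-170)) - I*sqrt(20954) = (-33 + 170) - I*sqrt(20954) = 137 - I*sqrt(20954)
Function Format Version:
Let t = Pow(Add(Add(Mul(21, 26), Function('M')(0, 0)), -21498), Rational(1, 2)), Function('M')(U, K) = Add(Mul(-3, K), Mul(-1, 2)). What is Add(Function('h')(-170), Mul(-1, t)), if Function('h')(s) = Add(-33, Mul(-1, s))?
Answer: Add(137, Mul(-1, I, Pow(20954, Rational(1, 2)))) ≈ Add(137.00, Mul(-144.75, I))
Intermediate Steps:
Function('M')(U, K) = Add(-2, Mul(-3, K)) (Function('M')(U, K) = Add(Mul(-3, K), -2) = Add(-2, Mul(-3, K)))
t = Mul(I, Pow(20954, Rational(1, 2))) (t = Pow(Add(Add(Mul(21, 26), Add(-2, Mul(-3, 0))), -21498), Rational(1, 2)) = Pow(Add(Add(546, Add(-2, 0)), -21498), Rational(1, 2)) = Pow(Add(Add(546, -2), -21498), Rational(1, 2)) = Pow(Add(544, -21498), Rational(1, 2)) = Pow(-20954, Rational(1, 2)) = Mul(I, Pow(20954, Rational(1, 2))) ≈ Mul(144.75, I))
Add(Function('h')(-170), Mul(-1, t)) = Add(Add(-33, Mul(-1, -170)), Mul(-1, Mul(I, Pow(20954, Rational(1, 2))))) = Add(Add(-33, 170), Mul(-1, I, Pow(20954, Rational(1, 2)))) = Add(137, Mul(-1, I, Pow(20954, Rational(1, 2))))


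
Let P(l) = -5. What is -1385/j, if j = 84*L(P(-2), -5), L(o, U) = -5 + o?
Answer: 277/168 ≈ 1.6488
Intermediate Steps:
j = -840 (j = 84*(-5 - 5) = 84*(-10) = -840)
-1385/j = -1385/(-840) = -1385*(-1/840) = 277/168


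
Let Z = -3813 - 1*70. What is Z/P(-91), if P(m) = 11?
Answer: -353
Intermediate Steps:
Z = -3883 (Z = -3813 - 70 = -3883)
Z/P(-91) = -3883/11 = -3883*1/11 = -353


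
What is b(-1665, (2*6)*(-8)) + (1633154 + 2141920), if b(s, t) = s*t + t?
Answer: 3934818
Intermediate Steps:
b(s, t) = t + s*t
b(-1665, (2*6)*(-8)) + (1633154 + 2141920) = ((2*6)*(-8))*(1 - 1665) + (1633154 + 2141920) = (12*(-8))*(-1664) + 3775074 = -96*(-1664) + 3775074 = 159744 + 3775074 = 3934818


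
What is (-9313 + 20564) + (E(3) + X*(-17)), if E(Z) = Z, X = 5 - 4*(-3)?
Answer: 10965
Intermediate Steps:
X = 17 (X = 5 + 12 = 17)
(-9313 + 20564) + (E(3) + X*(-17)) = (-9313 + 20564) + (3 + 17*(-17)) = 11251 + (3 - 289) = 11251 - 286 = 10965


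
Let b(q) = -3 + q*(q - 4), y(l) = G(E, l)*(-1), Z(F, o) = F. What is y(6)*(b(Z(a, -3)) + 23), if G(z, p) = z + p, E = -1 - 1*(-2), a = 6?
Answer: -224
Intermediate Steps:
E = 1 (E = -1 + 2 = 1)
G(z, p) = p + z
y(l) = -1 - l (y(l) = (l + 1)*(-1) = (1 + l)*(-1) = -1 - l)
b(q) = -3 + q*(-4 + q)
y(6)*(b(Z(a, -3)) + 23) = (-1 - 1*6)*((-3 + 6² - 4*6) + 23) = (-1 - 6)*((-3 + 36 - 24) + 23) = -7*(9 + 23) = -7*32 = -224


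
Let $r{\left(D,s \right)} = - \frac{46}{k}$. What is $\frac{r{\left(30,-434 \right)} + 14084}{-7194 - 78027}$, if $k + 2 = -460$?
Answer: $- \frac{3253427}{19686051} \approx -0.16527$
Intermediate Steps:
$k = -462$ ($k = -2 - 460 = -462$)
$r{\left(D,s \right)} = \frac{23}{231}$ ($r{\left(D,s \right)} = - \frac{46}{-462} = \left(-46\right) \left(- \frac{1}{462}\right) = \frac{23}{231}$)
$\frac{r{\left(30,-434 \right)} + 14084}{-7194 - 78027} = \frac{\frac{23}{231} + 14084}{-7194 - 78027} = \frac{3253427}{231 \left(-85221\right)} = \frac{3253427}{231} \left(- \frac{1}{85221}\right) = - \frac{3253427}{19686051}$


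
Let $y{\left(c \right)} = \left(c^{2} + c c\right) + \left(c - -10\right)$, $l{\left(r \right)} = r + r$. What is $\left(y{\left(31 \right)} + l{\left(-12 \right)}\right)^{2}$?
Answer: $3759721$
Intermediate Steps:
$l{\left(r \right)} = 2 r$
$y{\left(c \right)} = 10 + c + 2 c^{2}$ ($y{\left(c \right)} = \left(c^{2} + c^{2}\right) + \left(c + 10\right) = 2 c^{2} + \left(10 + c\right) = 10 + c + 2 c^{2}$)
$\left(y{\left(31 \right)} + l{\left(-12 \right)}\right)^{2} = \left(\left(10 + 31 + 2 \cdot 31^{2}\right) + 2 \left(-12\right)\right)^{2} = \left(\left(10 + 31 + 2 \cdot 961\right) - 24\right)^{2} = \left(\left(10 + 31 + 1922\right) - 24\right)^{2} = \left(1963 - 24\right)^{2} = 1939^{2} = 3759721$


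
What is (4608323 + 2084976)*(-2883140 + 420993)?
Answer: -16479886052953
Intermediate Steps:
(4608323 + 2084976)*(-2883140 + 420993) = 6693299*(-2462147) = -16479886052953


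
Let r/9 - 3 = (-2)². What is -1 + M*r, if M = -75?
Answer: -4726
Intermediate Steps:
r = 63 (r = 27 + 9*(-2)² = 27 + 9*4 = 27 + 36 = 63)
-1 + M*r = -1 - 75*63 = -1 - 4725 = -4726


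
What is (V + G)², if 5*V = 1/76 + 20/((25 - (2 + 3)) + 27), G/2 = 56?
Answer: 4007551560769/318979600 ≈ 12564.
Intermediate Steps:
G = 112 (G = 2*56 = 112)
V = 1567/17860 (V = (1/76 + 20/((25 - (2 + 3)) + 27))/5 = (1*(1/76) + 20/((25 - 1*5) + 27))/5 = (1/76 + 20/((25 - 5) + 27))/5 = (1/76 + 20/(20 + 27))/5 = (1/76 + 20/47)/5 = (⅕)*(1567/3572) = 1567/17860 ≈ 0.087738)
(V + G)² = (1567/17860 + 112)² = (2001887/17860)² = 4007551560769/318979600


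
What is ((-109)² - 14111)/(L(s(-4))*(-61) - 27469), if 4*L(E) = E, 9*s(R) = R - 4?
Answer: 20070/247099 ≈ 0.081223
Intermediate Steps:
s(R) = -4/9 + R/9 (s(R) = (R - 4)/9 = (-4 + R)/9 = -4/9 + R/9)
L(E) = E/4
((-109)² - 14111)/(L(s(-4))*(-61) - 27469) = ((-109)² - 14111)/(((-4/9 + (⅑)*(-4))/4)*(-61) - 27469) = (11881 - 14111)/(((-4/9 - 4/9)/4)*(-61) - 27469) = -2230/(((¼)*(-8/9))*(-61) - 27469) = -2230/(-2/9*(-61) - 27469) = -2230/(122/9 - 27469) = -2230/(-247099/9) = -2230*(-9/247099) = 20070/247099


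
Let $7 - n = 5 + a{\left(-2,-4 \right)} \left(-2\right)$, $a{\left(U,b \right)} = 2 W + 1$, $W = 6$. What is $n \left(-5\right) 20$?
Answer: $-2800$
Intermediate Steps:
$a{\left(U,b \right)} = 13$ ($a{\left(U,b \right)} = 2 \cdot 6 + 1 = 12 + 1 = 13$)
$n = 28$ ($n = 7 - \left(5 + 13 \left(-2\right)\right) = 7 - \left(5 - 26\right) = 7 - -21 = 7 + 21 = 28$)
$n \left(-5\right) 20 = 28 \left(-5\right) 20 = \left(-140\right) 20 = -2800$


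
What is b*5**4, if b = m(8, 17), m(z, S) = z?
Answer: 5000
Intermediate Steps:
b = 8
b*5**4 = 8*5**4 = 8*625 = 5000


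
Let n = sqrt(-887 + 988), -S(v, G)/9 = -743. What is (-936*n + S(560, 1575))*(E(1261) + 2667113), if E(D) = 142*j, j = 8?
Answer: 17842581063 - 2497481064*sqrt(101) ≈ -7.2568e+9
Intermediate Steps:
S(v, G) = 6687 (S(v, G) = -9*(-743) = 6687)
E(D) = 1136 (E(D) = 142*8 = 1136)
n = sqrt(101) ≈ 10.050
(-936*n + S(560, 1575))*(E(1261) + 2667113) = (-936*sqrt(101) + 6687)*(1136 + 2667113) = (6687 - 936*sqrt(101))*2668249 = 17842581063 - 2497481064*sqrt(101)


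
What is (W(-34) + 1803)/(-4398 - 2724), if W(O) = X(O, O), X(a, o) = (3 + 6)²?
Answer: -314/1187 ≈ -0.26453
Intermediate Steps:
X(a, o) = 81 (X(a, o) = 9² = 81)
W(O) = 81
(W(-34) + 1803)/(-4398 - 2724) = (81 + 1803)/(-4398 - 2724) = 1884/(-7122) = 1884*(-1/7122) = -314/1187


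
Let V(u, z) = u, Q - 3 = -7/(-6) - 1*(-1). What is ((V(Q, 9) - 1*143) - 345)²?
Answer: 8392609/36 ≈ 2.3313e+5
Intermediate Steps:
Q = 31/6 (Q = 3 + (-7/(-6) - 1*(-1)) = 3 + (-7*(-⅙) + 1) = 3 + (7/6 + 1) = 3 + 13/6 = 31/6 ≈ 5.1667)
((V(Q, 9) - 1*143) - 345)² = ((31/6 - 1*143) - 345)² = ((31/6 - 143) - 345)² = (-827/6 - 345)² = (-2897/6)² = 8392609/36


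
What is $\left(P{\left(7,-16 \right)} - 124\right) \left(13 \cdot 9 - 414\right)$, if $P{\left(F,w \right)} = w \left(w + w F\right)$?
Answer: $-571428$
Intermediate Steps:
$P{\left(F,w \right)} = w \left(w + F w\right)$
$\left(P{\left(7,-16 \right)} - 124\right) \left(13 \cdot 9 - 414\right) = \left(\left(-16\right)^{2} \left(1 + 7\right) - 124\right) \left(13 \cdot 9 - 414\right) = \left(256 \cdot 8 - 124\right) \left(117 - 414\right) = \left(2048 - 124\right) \left(-297\right) = 1924 \left(-297\right) = -571428$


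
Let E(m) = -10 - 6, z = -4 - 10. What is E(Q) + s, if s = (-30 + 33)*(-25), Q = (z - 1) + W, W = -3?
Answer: -91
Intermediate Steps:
z = -14
Q = -18 (Q = (-14 - 1) - 3 = -15 - 3 = -18)
s = -75 (s = 3*(-25) = -75)
E(m) = -16
E(Q) + s = -16 - 75 = -91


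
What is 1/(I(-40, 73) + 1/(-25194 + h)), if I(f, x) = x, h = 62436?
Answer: 37242/2718667 ≈ 0.013699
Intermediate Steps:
1/(I(-40, 73) + 1/(-25194 + h)) = 1/(73 + 1/(-25194 + 62436)) = 1/(73 + 1/37242) = 1/(2718667/37242) = 37242/2718667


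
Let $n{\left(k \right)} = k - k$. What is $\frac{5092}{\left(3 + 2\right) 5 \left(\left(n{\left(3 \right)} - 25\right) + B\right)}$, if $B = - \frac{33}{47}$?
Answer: $- \frac{59831}{7550} \approx -7.9246$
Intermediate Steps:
$n{\left(k \right)} = 0$
$B = - \frac{33}{47}$ ($B = \left(-33\right) \frac{1}{47} = - \frac{33}{47} \approx -0.70213$)
$\frac{5092}{\left(3 + 2\right) 5 \left(\left(n{\left(3 \right)} - 25\right) + B\right)} = \frac{5092}{\left(3 + 2\right) 5 \left(\left(0 - 25\right) - \frac{33}{47}\right)} = \frac{5092}{5 \cdot 5 \left(-25 - \frac{33}{47}\right)} = \frac{5092}{25 \left(- \frac{1208}{47}\right)} = \frac{5092}{- \frac{30200}{47}} = 5092 \left(- \frac{47}{30200}\right) = - \frac{59831}{7550}$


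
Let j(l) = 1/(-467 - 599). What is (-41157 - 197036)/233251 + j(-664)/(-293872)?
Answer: -74618137780285/73069969771552 ≈ -1.0212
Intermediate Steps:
j(l) = -1/1066 (j(l) = 1/(-1066) = -1/1066)
(-41157 - 197036)/233251 + j(-664)/(-293872) = (-41157 - 197036)/233251 - 1/1066/(-293872) = -238193*1/233251 - 1/1066*(-1/293872) = -238193/233251 + 1/313267552 = -74618137780285/73069969771552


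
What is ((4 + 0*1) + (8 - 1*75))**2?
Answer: 3969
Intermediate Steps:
((4 + 0*1) + (8 - 1*75))**2 = ((4 + 0) + (8 - 75))**2 = (4 - 67)**2 = (-63)**2 = 3969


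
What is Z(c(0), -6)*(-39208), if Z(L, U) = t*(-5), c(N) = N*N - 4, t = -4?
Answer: -784160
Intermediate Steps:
c(N) = -4 + N**2 (c(N) = N**2 - 4 = -4 + N**2)
Z(L, U) = 20 (Z(L, U) = -4*(-5) = 20)
Z(c(0), -6)*(-39208) = 20*(-39208) = -784160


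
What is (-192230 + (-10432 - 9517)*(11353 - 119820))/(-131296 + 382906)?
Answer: 2163615953/251610 ≈ 8599.1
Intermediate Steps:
(-192230 + (-10432 - 9517)*(11353 - 119820))/(-131296 + 382906) = (-192230 - 19949*(-108467))/251610 = (-192230 + 2163808183)*(1/251610) = 2163615953*(1/251610) = 2163615953/251610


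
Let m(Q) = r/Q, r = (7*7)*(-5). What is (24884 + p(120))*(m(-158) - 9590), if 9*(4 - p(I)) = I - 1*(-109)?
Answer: -338995350925/1422 ≈ -2.3839e+8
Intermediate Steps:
r = -245 (r = 49*(-5) = -245)
p(I) = -73/9 - I/9 (p(I) = 4 - (I - 1*(-109))/9 = 4 - (I + 109)/9 = 4 - (109 + I)/9 = 4 + (-109/9 - I/9) = -73/9 - I/9)
m(Q) = -245/Q
(24884 + p(120))*(m(-158) - 9590) = (24884 + (-73/9 - ⅑*120))*(-245/(-158) - 9590) = (24884 + (-73/9 - 40/3))*(-245*(-1/158) - 9590) = (24884 - 193/9)*(245/158 - 9590) = (223763/9)*(-1514975/158) = -338995350925/1422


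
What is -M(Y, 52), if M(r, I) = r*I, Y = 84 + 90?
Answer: -9048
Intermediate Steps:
Y = 174
M(r, I) = I*r
-M(Y, 52) = -52*174 = -1*9048 = -9048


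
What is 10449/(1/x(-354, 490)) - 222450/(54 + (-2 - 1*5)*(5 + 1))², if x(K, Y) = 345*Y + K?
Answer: 42304871021/24 ≈ 1.7627e+9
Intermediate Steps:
x(K, Y) = K + 345*Y
10449/(1/x(-354, 490)) - 222450/(54 + (-2 - 1*5)*(5 + 1))² = 10449/(1/(-354 + 345*490)) - 222450/(54 + (-2 - 1*5)*(5 + 1))² = 10449/(1/(-354 + 169050)) - 222450/(54 + (-2 - 5)*6)² = 10449/(1/168696) - 222450/(54 - 7*6)² = 10449/(1/168696) - 222450/(54 - 42)² = 10449*168696 - 222450/(12²) = 1762704504 - 222450/144 = 1762704504 - 222450*1/144 = 1762704504 - 37075/24 = 42304871021/24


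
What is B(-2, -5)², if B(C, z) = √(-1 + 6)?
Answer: 5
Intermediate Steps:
B(C, z) = √5
B(-2, -5)² = (√5)² = 5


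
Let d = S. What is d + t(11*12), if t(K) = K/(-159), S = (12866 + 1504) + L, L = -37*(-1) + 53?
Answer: 766336/53 ≈ 14459.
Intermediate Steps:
L = 90 (L = 37 + 53 = 90)
S = 14460 (S = (12866 + 1504) + 90 = 14370 + 90 = 14460)
d = 14460
t(K) = -K/159 (t(K) = K*(-1/159) = -K/159)
d + t(11*12) = 14460 - 11*12/159 = 14460 - 1/159*132 = 14460 - 44/53 = 766336/53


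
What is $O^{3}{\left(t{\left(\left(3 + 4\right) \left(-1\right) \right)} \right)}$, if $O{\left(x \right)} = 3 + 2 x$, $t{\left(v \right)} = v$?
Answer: $-1331$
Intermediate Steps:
$O^{3}{\left(t{\left(\left(3 + 4\right) \left(-1\right) \right)} \right)} = \left(3 + 2 \left(3 + 4\right) \left(-1\right)\right)^{3} = \left(3 + 2 \cdot 7 \left(-1\right)\right)^{3} = \left(3 + 2 \left(-7\right)\right)^{3} = \left(3 - 14\right)^{3} = \left(-11\right)^{3} = -1331$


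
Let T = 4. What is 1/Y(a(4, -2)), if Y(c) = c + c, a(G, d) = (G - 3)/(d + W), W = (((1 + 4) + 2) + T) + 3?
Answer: 6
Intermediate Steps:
W = 14 (W = (((1 + 4) + 2) + 4) + 3 = ((5 + 2) + 4) + 3 = (7 + 4) + 3 = 11 + 3 = 14)
a(G, d) = (-3 + G)/(14 + d) (a(G, d) = (G - 3)/(d + 14) = (-3 + G)/(14 + d))
Y(c) = 2*c
1/Y(a(4, -2)) = 1/(2*((-3 + 4)/(14 - 2))) = 1/(2*(1/12)) = 1/(1/6) = 6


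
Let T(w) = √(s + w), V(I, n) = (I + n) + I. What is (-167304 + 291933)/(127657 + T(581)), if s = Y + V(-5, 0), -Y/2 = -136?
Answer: 15909764253/16296308806 - 124629*√843/16296308806 ≈ 0.97606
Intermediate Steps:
V(I, n) = n + 2*I
Y = 272 (Y = -2*(-136) = 272)
s = 262 (s = 272 + (0 + 2*(-5)) = 272 + (0 - 10) = 272 - 10 = 262)
T(w) = √(262 + w)
(-167304 + 291933)/(127657 + T(581)) = (-167304 + 291933)/(127657 + √(262 + 581)) = 124629/(127657 + √843)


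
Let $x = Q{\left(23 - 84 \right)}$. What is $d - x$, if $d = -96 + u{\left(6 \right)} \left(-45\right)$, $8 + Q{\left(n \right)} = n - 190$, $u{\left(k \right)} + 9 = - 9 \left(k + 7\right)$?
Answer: $5833$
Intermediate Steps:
$u{\left(k \right)} = -72 - 9 k$ ($u{\left(k \right)} = -9 - 9 \left(k + 7\right) = -9 - 9 \left(7 + k\right) = -9 - \left(63 + 9 k\right) = -72 - 9 k$)
$Q{\left(n \right)} = -198 + n$ ($Q{\left(n \right)} = -8 + \left(n - 190\right) = -8 + \left(-190 + n\right) = -198 + n$)
$x = -259$ ($x = -198 + \left(23 - 84\right) = -198 - 61 = -259$)
$d = 5574$ ($d = -96 + \left(-72 - 54\right) \left(-45\right) = -96 - -5670 = -96 + 5670 = 5574$)
$d - x = 5574 - -259 = 5574 + 259 = 5833$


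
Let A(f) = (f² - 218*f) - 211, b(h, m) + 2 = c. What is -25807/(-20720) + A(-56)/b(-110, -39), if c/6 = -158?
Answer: -28903911/1968400 ≈ -14.684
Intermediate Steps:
c = -948 (c = 6*(-158) = -948)
b(h, m) = -950 (b(h, m) = -2 - 948 = -950)
A(f) = -211 + f² - 218*f
-25807/(-20720) + A(-56)/b(-110, -39) = -25807/(-20720) + (-211 + (-56)² - 218*(-56))/(-950) = -25807*(-1/20720) + (-211 + 3136 + 12208)*(-1/950) = 25807/20720 + 15133*(-1/950) = 25807/20720 - 15133/950 = -28903911/1968400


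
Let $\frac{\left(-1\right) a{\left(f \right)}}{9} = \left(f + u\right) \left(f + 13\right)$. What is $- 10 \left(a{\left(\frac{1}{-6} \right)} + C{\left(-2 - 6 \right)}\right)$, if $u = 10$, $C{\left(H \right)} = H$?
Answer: $\frac{22875}{2} \approx 11438.0$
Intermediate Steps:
$a{\left(f \right)} = - 9 \left(10 + f\right) \left(13 + f\right)$ ($a{\left(f \right)} = - 9 \left(f + 10\right) \left(f + 13\right) = - 9 \left(10 + f\right) \left(13 + f\right)$)
$- 10 \left(a{\left(\frac{1}{-6} \right)} + C{\left(-2 - 6 \right)}\right) = - 10 \left(\left(-1170 - \frac{207}{-6} - 9 \left(\frac{1}{-6}\right)^{2}\right) - 8\right) = - 10 \left(\left(-1170 - - \frac{69}{2} - 9 \left(- \frac{1}{6}\right)^{2}\right) - 8\right) = - 10 \left(\left(-1170 + \frac{69}{2} - \frac{1}{4}\right) - 8\right) = - 10 \left(- \frac{4543}{4} - 8\right) = \left(-10\right) \left(- \frac{4575}{4}\right) = \frac{22875}{2}$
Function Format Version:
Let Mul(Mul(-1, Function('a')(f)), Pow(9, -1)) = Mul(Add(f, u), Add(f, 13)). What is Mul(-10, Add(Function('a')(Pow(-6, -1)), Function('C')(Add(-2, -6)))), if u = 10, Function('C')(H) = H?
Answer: Rational(22875, 2) ≈ 11438.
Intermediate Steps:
Function('a')(f) = Mul(-9, Add(10, f), Add(13, f)) (Function('a')(f) = Mul(-9, Mul(Add(f, 10), Add(f, 13))) = Mul(-9, Mul(Add(10, f), Add(13, f))) = Mul(-9, Add(10, f), Add(13, f)))
Mul(-10, Add(Function('a')(Pow(-6, -1)), Function('C')(Add(-2, -6)))) = Mul(-10, Add(Add(-1170, Mul(-207, Pow(-6, -1)), Mul(-9, Pow(Pow(-6, -1), 2))), Add(-2, -6))) = Mul(-10, Add(Add(-1170, Mul(-207, Rational(-1, 6)), Mul(-9, Pow(Rational(-1, 6), 2))), -8)) = Mul(-10, Add(Add(-1170, Rational(69, 2), Mul(-9, Rational(1, 36))), -8)) = Mul(-10, Add(Add(-1170, Rational(69, 2), Rational(-1, 4)), -8)) = Mul(-10, Add(Rational(-4543, 4), -8)) = Mul(-10, Rational(-4575, 4)) = Rational(22875, 2)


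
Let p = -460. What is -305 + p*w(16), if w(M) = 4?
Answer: -2145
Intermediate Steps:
-305 + p*w(16) = -305 - 460*4 = -305 - 1840 = -2145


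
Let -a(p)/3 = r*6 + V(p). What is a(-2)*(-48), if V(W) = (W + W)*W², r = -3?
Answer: -4896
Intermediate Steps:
V(W) = 2*W³ (V(W) = (2*W)*W² = 2*W³)
a(p) = 54 - 6*p³ (a(p) = -3*(-3*6 + 2*p³) = -3*(-18 + 2*p³) = 54 - 6*p³)
a(-2)*(-48) = (54 - 6*(-2)³)*(-48) = (54 - 6*(-8))*(-48) = (54 + 48)*(-48) = 102*(-48) = -4896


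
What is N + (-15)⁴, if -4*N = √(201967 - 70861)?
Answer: 50625 - √131106/4 ≈ 50535.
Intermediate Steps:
N = -√131106/4 (N = -√(201967 - 70861)/4 = -√131106/4 ≈ -90.521)
N + (-15)⁴ = -√131106/4 + (-15)⁴ = -√131106/4 + 50625 = 50625 - √131106/4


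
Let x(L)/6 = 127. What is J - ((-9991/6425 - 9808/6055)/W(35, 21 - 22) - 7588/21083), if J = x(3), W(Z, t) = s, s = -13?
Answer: 1625226669579727/2132519623325 ≈ 762.12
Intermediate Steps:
W(Z, t) = -13
x(L) = 762 (x(L) = 6*127 = 762)
J = 762
J - ((-9991/6425 - 9808/6055)/W(35, 21 - 22) - 7588/21083) = 762 - ((-9991/6425 - 9808/6055)/(-13) - 7588/21083) = 762 - ((-9991*1/6425 - 9808*1/6055)*(-1/13) - 7588*1/21083) = 762 - ((-9991/6425 - 9808/6055)*(-1/13) - 7588/21083) = 762 - (-24702381/7780675*(-1/13) - 7588/21083) = 762 - (24702381/101148775 - 7588/21083) = 762 - 1*(-246716606077/2132519623325) = 762 + 246716606077/2132519623325 = 1625226669579727/2132519623325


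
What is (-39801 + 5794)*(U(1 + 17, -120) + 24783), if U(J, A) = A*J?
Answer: -769340361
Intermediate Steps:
(-39801 + 5794)*(U(1 + 17, -120) + 24783) = (-39801 + 5794)*(-120*(1 + 17) + 24783) = -34007*(-120*18 + 24783) = -34007*(-2160 + 24783) = -34007*22623 = -769340361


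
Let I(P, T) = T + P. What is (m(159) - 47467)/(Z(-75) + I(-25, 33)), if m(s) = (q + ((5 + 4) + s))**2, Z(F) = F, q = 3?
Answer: 18226/67 ≈ 272.03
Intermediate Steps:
I(P, T) = P + T
m(s) = (12 + s)**2 (m(s) = (3 + ((5 + 4) + s))**2 = (3 + (9 + s))**2 = (12 + s)**2)
(m(159) - 47467)/(Z(-75) + I(-25, 33)) = ((12 + 159)**2 - 47467)/(-75 + (-25 + 33)) = (171**2 - 47467)/(-75 + 8) = (29241 - 47467)/(-67) = -18226*(-1/67) = 18226/67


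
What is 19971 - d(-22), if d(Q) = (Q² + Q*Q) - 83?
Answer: 19086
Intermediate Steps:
d(Q) = -83 + 2*Q² (d(Q) = (Q² + Q²) - 83 = 2*Q² - 83 = -83 + 2*Q²)
19971 - d(-22) = 19971 - (-83 + 2*(-22)²) = 19971 - (-83 + 2*484) = 19971 - (-83 + 968) = 19971 - 1*885 = 19971 - 885 = 19086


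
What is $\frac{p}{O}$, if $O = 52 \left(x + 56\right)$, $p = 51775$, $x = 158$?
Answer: $\frac{51775}{11128} \approx 4.6527$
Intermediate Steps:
$O = 11128$ ($O = 52 \left(158 + 56\right) = 52 \cdot 214 = 11128$)
$\frac{p}{O} = \frac{51775}{11128}$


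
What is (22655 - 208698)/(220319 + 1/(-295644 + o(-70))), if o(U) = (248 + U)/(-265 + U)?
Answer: -18425869507474/21820596012507 ≈ -0.84443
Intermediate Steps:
o(U) = (248 + U)/(-265 + U)
(22655 - 208698)/(220319 + 1/(-295644 + o(-70))) = (22655 - 208698)/(220319 + 1/(-295644 + (248 - 70)/(-265 - 70))) = -186043/(220319 + 1/(-295644 + 178/(-335))) = -186043/(220319 + 1/(-295644 - 1/335*178)) = -186043/(220319 + 1/(-295644 - 178/335)) = -186043/(220319 + 1/(-99040918/335)) = -186043/(220319 - 335/99040918) = -186043/21820596012507/99040918 = -186043*99040918/21820596012507 = -18425869507474/21820596012507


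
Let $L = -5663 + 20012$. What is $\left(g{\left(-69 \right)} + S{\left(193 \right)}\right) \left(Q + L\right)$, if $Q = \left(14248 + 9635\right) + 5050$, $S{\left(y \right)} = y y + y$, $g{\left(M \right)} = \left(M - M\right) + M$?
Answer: $1617578186$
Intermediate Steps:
$g{\left(M \right)} = M$ ($g{\left(M \right)} = 0 + M = M$)
$S{\left(y \right)} = y + y^{2}$ ($S{\left(y \right)} = y^{2} + y = y + y^{2}$)
$Q = 28933$ ($Q = 23883 + 5050 = 28933$)
$L = 14349$
$\left(g{\left(-69 \right)} + S{\left(193 \right)}\right) \left(Q + L\right) = \left(-69 + 193 \left(1 + 193\right)\right) \left(28933 + 14349\right) = \left(-69 + 193 \cdot 194\right) 43282 = \left(-69 + 37442\right) 43282 = 37373 \cdot 43282 = 1617578186$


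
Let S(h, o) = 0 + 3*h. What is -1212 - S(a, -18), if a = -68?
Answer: -1008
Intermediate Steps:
S(h, o) = 3*h
-1212 - S(a, -18) = -1212 - 3*(-68) = -1212 - 1*(-204) = -1212 + 204 = -1008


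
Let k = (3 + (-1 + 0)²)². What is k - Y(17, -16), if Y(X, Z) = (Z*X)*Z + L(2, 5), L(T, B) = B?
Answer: -4341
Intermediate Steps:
Y(X, Z) = 5 + X*Z² (Y(X, Z) = (Z*X)*Z + 5 = (X*Z)*Z + 5 = X*Z² + 5 = 5 + X*Z²)
k = 16 (k = (3 + (-1)²)² = (3 + 1)² = 4² = 16)
k - Y(17, -16) = 16 - (5 + 17*(-16)²) = 16 - (5 + 17*256) = 16 - (5 + 4352) = 16 - 1*4357 = 16 - 4357 = -4341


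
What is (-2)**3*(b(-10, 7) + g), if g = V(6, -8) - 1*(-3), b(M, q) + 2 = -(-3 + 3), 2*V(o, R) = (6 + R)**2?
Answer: -24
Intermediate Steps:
V(o, R) = (6 + R)**2/2
b(M, q) = -2 (b(M, q) = -2 - (-3 + 3) = -2 - 1*0 = -2 + 0 = -2)
g = 5 (g = (6 - 8)**2/2 - 1*(-3) = (1/2)*(-2)**2 + 3 = (1/2)*4 + 3 = 2 + 3 = 5)
(-2)**3*(b(-10, 7) + g) = (-2)**3*(-2 + 5) = -8*3 = -24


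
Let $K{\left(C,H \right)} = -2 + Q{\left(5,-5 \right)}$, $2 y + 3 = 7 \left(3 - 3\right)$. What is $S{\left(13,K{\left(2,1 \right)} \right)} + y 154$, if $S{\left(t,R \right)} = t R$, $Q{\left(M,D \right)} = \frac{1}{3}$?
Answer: $- \frac{758}{3} \approx -252.67$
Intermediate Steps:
$Q{\left(M,D \right)} = \frac{1}{3}$
$y = - \frac{3}{2}$ ($y = - \frac{3}{2} + \frac{7 \left(3 - 3\right)}{2} = - \frac{3}{2} + \frac{7 \cdot 0}{2} = - \frac{3}{2} + \frac{1}{2} \cdot 0 = - \frac{3}{2} + 0 = - \frac{3}{2} \approx -1.5$)
$K{\left(C,H \right)} = - \frac{5}{3}$ ($K{\left(C,H \right)} = -2 + \frac{1}{3} = - \frac{5}{3}$)
$S{\left(t,R \right)} = R t$
$S{\left(13,K{\left(2,1 \right)} \right)} + y 154 = \left(- \frac{5}{3}\right) 13 - 231 = - \frac{65}{3} - 231 = - \frac{758}{3}$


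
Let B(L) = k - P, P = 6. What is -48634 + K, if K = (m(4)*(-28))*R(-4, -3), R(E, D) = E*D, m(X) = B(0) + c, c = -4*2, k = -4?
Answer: -42586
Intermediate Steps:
B(L) = -10 (B(L) = -4 - 1*6 = -4 - 6 = -10)
c = -8
m(X) = -18 (m(X) = -10 - 8 = -18)
R(E, D) = D*E
K = 6048 (K = (-18*(-28))*(-3*(-4)) = 504*12 = 6048)
-48634 + K = -48634 + 6048 = -42586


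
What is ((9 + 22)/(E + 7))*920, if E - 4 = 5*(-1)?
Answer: 14260/3 ≈ 4753.3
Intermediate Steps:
E = -1 (E = 4 + 5*(-1) = 4 - 5 = -1)
((9 + 22)/(E + 7))*920 = ((9 + 22)/(-1 + 7))*920 = (31/6)*920 = 14260/3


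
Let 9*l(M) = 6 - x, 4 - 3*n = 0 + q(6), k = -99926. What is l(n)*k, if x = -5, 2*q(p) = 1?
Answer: -1099186/9 ≈ -1.2213e+5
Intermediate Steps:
q(p) = ½ (q(p) = (½)*1 = ½)
n = 7/6 (n = 4/3 - (0 + ½)/3 = 4/3 - ⅓*½ = 4/3 - ⅙ = 7/6 ≈ 1.1667)
l(M) = 11/9 (l(M) = (6 - 1*(-5))/9 = (6 + 5)/9 = (⅑)*11 = 11/9)
l(n)*k = (11/9)*(-99926) = -1099186/9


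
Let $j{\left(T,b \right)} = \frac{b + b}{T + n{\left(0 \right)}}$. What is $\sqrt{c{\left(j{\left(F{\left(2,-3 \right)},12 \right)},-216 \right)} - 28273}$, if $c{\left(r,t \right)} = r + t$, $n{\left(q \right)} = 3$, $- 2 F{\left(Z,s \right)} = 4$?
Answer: $i \sqrt{28465} \approx 168.72 i$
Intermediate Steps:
$F{\left(Z,s \right)} = -2$ ($F{\left(Z,s \right)} = \left(- \frac{1}{2}\right) 4 = -2$)
$j{\left(T,b \right)} = \frac{2 b}{3 + T}$ ($j{\left(T,b \right)} = \frac{b + b}{T + 3} = \frac{2 b}{3 + T}$)
$\sqrt{c{\left(j{\left(F{\left(2,-3 \right)},12 \right)},-216 \right)} - 28273} = \sqrt{\left(2 \cdot 12 \frac{1}{3 - 2} - 216\right) - 28273} = \sqrt{\left(2 \cdot 12 \cdot 1^{-1} - 216\right) - 28273} = \sqrt{\left(2 \cdot 12 \cdot 1 - 216\right) - 28273} = \sqrt{\left(24 - 216\right) - 28273} = \sqrt{-192 - 28273} = \sqrt{-28465} = i \sqrt{28465}$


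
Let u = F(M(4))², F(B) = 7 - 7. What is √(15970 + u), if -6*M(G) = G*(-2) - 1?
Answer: √15970 ≈ 126.37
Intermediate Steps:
M(G) = ⅙ + G/3 (M(G) = -(G*(-2) - 1)/6 = -(-2*G - 1)/6 = -(-1 - 2*G)/6 = ⅙ + G/3)
F(B) = 0
u = 0 (u = 0² = 0)
√(15970 + u) = √(15970 + 0) = √15970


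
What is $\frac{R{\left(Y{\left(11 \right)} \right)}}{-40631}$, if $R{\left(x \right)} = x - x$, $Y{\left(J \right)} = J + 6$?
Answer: $0$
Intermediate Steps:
$Y{\left(J \right)} = 6 + J$
$R{\left(x \right)} = 0$
$\frac{R{\left(Y{\left(11 \right)} \right)}}{-40631} = \frac{0}{-40631} = 0 \left(- \frac{1}{40631}\right) = 0$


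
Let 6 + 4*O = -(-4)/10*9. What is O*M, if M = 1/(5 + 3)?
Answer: -3/40 ≈ -0.075000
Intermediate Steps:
M = 1/8 ≈ 0.12500
O = -3/5 (O = -3/2 + (-(-4)/10*9)/4 = -3/2 + (-1*(-2/5)*9)/4 = -3/2 + ((2/5)*9)/4 = -3/2 + (1/4)*(18/5) = -3/2 + 9/10 = -3/5 ≈ -0.60000)
O*M = -3/5*1/8 = -3/40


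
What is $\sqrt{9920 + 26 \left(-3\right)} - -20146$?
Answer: $20146 + \sqrt{9842} \approx 20245.0$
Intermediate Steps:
$\sqrt{9920 + 26 \left(-3\right)} - -20146 = \sqrt{9920 - 78} + 20146 = \sqrt{9842} + 20146 = 20146 + \sqrt{9842}$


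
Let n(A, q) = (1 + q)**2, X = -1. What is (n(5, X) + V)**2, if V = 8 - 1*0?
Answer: 64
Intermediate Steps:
V = 8 (V = 8 + 0 = 8)
(n(5, X) + V)**2 = ((1 - 1)**2 + 8)**2 = (0**2 + 8)**2 = (0 + 8)**2 = 8**2 = 64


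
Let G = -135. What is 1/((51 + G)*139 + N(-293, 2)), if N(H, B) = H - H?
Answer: -1/11676 ≈ -8.5646e-5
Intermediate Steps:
N(H, B) = 0
1/((51 + G)*139 + N(-293, 2)) = 1/((51 - 135)*139 + 0) = 1/(-84*139 + 0) = 1/(-11676 + 0) = 1/(-11676) = -1/11676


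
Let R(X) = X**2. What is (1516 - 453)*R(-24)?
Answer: 612288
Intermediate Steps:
(1516 - 453)*R(-24) = (1516 - 453)*(-24)**2 = 1063*576 = 612288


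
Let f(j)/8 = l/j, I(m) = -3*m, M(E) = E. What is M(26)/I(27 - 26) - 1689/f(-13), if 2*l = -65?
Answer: -5587/60 ≈ -93.117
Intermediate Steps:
l = -65/2 (l = (½)*(-65) = -65/2 ≈ -32.500)
f(j) = -260/j (f(j) = 8*(-65/(2*j)) = -260/j)
M(26)/I(27 - 26) - 1689/f(-13) = 26/((-3*(27 - 26))) - 1689/((-260/(-13))) = 26/((-3*1)) - 1689/((-260*(-1/13))) = 26/(-3) - 1689/20 = 26*(-⅓) - 1689*1/20 = -26/3 - 1689/20 = -5587/60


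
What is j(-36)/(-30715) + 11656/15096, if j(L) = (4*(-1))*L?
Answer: 44480027/57959205 ≈ 0.76744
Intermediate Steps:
j(L) = -4*L
j(-36)/(-30715) + 11656/15096 = -4*(-36)/(-30715) + 11656/15096 = 144*(-1/30715) + 11656*(1/15096) = -144/30715 + 1457/1887 = 44480027/57959205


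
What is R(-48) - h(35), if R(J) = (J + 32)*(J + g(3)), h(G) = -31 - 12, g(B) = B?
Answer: 763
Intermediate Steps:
h(G) = -43
R(J) = (3 + J)*(32 + J) (R(J) = (J + 32)*(J + 3) = (32 + J)*(3 + J) = (3 + J)*(32 + J))
R(-48) - h(35) = (96 + (-48)**2 + 35*(-48)) - 1*(-43) = (96 + 2304 - 1680) + 43 = 720 + 43 = 763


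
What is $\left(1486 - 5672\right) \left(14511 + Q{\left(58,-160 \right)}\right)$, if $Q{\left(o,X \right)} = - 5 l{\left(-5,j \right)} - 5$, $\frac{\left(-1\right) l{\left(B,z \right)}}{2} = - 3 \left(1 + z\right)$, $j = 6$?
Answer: $-59843056$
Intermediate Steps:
$l{\left(B,z \right)} = 6 + 6 z$ ($l{\left(B,z \right)} = - 2 \left(- 3 \left(1 + z\right)\right) = - 2 \left(-3 - 3 z\right) = 6 + 6 z$)
$Q{\left(o,X \right)} = -215$ ($Q{\left(o,X \right)} = - 5 \left(6 + 6 \cdot 6\right) - 5 = - 5 \left(6 + 36\right) - 5 = \left(-5\right) 42 - 5 = -210 - 5 = -215$)
$\left(1486 - 5672\right) \left(14511 + Q{\left(58,-160 \right)}\right) = \left(1486 - 5672\right) \left(14511 - 215\right) = \left(-4186\right) 14296 = -59843056$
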